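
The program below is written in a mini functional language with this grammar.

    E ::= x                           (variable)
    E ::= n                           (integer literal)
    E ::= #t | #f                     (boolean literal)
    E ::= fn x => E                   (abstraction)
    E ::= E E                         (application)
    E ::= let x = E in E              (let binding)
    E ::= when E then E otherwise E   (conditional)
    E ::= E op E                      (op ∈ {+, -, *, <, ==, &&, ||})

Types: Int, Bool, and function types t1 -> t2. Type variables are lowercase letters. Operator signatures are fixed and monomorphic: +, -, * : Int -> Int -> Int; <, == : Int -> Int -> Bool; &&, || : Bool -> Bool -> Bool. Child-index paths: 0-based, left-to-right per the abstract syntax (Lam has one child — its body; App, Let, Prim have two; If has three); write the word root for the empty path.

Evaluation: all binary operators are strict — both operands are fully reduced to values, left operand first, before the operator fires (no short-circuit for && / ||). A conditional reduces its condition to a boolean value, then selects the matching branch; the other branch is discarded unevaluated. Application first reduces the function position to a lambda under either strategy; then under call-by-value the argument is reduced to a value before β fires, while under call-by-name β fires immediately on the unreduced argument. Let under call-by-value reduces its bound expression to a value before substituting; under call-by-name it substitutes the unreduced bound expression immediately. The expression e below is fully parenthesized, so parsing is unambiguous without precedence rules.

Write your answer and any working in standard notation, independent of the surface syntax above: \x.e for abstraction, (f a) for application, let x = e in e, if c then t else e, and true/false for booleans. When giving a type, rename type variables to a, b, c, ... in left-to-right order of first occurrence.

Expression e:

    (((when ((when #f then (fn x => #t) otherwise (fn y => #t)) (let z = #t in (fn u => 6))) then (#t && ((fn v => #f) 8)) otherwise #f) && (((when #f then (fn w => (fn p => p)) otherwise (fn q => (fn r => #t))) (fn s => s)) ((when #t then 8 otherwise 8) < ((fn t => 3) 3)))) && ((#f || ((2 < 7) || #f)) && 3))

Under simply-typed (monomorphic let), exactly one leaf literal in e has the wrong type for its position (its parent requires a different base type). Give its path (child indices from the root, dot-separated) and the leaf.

Answer: 1.1 : 3

Derivation:
  unify Bool ~ Bool
\x._ : a -> Bool
\y._ : b -> Bool
  unify a -> Bool ~ b -> Bool
  unify a ~ b
  unify Bool ~ Bool
let z : Bool
\u._ : c -> Int
  unify b -> Bool ~ (c -> Int) -> d
  unify b ~ c -> Int
  unify Bool ~ d
_ _ : Bool
  unify Bool ~ Bool
  unify Bool ~ Bool
\v._ : e -> Bool
  unify e -> Bool ~ Int -> f
  unify e ~ Int
  unify Bool ~ f
_ _ : Bool
  unify Bool ~ Bool
  unify Bool ~ Bool
  unify Bool ~ Bool
  unify Bool ~ Bool
p : h
\p._ : h -> h
\w._ : g -> h -> h
\r._ : j -> Bool
\q._ : i -> j -> Bool
  unify g -> h -> h ~ i -> j -> Bool
  unify g ~ i
  unify h -> h ~ j -> Bool
  unify h ~ j
  unify j ~ Bool
s : k
\s._ : k -> k
  unify i -> Bool -> Bool ~ (k -> k) -> l
  unify i ~ k -> k
  unify Bool -> Bool ~ l
_ _ : Bool -> Bool
  unify Bool ~ Bool
  unify Int ~ Int
  unify Int ~ Int
\t._ : m -> Int
  unify m -> Int ~ Int -> n
  unify m ~ Int
  unify Int ~ n
_ _ : Int
  unify Int ~ Int
  unify Bool -> Bool ~ Bool -> o
  unify Bool ~ Bool
  unify Bool ~ o
_ _ : Bool
  unify Bool ~ Bool
  unify Bool ~ Bool
  unify Bool ~ Bool
  unify Int ~ Int
  unify Int ~ Int
  unify Bool ~ Bool
  unify Bool ~ Bool
  unify Bool ~ Bool
  unify Bool ~ Bool
  unify Int ~ Bool
  FAIL: mismatch Int ~ Bool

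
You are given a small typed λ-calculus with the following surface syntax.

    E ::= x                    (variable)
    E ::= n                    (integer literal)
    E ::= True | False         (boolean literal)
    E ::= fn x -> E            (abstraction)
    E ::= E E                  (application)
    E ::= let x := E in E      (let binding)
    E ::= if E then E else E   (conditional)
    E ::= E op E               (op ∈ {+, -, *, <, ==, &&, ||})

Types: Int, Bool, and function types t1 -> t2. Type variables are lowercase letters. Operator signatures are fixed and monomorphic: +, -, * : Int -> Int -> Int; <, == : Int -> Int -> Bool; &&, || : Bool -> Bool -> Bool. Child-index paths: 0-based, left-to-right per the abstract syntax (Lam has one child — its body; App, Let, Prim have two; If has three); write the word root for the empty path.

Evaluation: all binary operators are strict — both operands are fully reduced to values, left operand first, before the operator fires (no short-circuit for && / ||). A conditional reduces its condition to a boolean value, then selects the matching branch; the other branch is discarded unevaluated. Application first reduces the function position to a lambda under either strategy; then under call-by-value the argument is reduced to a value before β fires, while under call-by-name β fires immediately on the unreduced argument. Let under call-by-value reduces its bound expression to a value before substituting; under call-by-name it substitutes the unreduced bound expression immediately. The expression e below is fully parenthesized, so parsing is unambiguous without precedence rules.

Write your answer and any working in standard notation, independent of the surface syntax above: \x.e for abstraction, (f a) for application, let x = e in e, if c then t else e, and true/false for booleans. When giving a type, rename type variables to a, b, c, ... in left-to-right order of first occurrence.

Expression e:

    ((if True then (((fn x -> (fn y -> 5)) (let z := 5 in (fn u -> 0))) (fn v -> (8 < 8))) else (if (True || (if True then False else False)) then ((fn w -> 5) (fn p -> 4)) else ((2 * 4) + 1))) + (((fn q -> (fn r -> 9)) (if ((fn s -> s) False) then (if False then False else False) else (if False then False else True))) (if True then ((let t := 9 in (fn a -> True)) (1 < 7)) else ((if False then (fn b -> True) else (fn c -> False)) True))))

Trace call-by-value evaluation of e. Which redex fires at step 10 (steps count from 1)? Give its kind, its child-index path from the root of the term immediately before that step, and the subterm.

Answer: let at 1.1.0 : (let t = 9 in (\a.true))

Derivation:
step 0: ((if true then (((\x.(\y.5)) (let z = 5 in (\u.0))) (\v.(8 < 8))) else (if (true || (if true then false else false)) then ((\w.5) (\p.4)) else ((2 * 4) + 1))) + (((\q.(\r.9)) (if ((\s.s) false) then (if false then false else false) else (if false then false else true))) (if true then ((let t = 9 in (\a.true)) (1 < 7)) else ((if false then (\b.true) else (\c.false)) true))))
step 1: [if@0] ((((\x.(\y.5)) (let z = 5 in (\u.0))) (\v.(8 < 8))) + (((\q.(\r.9)) (if ((\s.s) false) then (if false then false else false) else (if false then false else true))) (if true then ((let t = 9 in (\a.true)) (1 < 7)) else ((if false then (\b.true) else (\c.false)) true))))
step 2: [let@0.0.1] ((((\x.(\y.5)) (\u.0)) (\v.(8 < 8))) + (((\q.(\r.9)) (if ((\s.s) false) then (if false then false else false) else (if false then false else true))) (if true then ((let t = 9 in (\a.true)) (1 < 7)) else ((if false then (\b.true) else (\c.false)) true))))
step 3: [beta@0.0] (((\y.5) (\v.(8 < 8))) + (((\q.(\r.9)) (if ((\s.s) false) then (if false then false else false) else (if false then false else true))) (if true then ((let t = 9 in (\a.true)) (1 < 7)) else ((if false then (\b.true) else (\c.false)) true))))
step 4: [beta@0] (5 + (((\q.(\r.9)) (if ((\s.s) false) then (if false then false else false) else (if false then false else true))) (if true then ((let t = 9 in (\a.true)) (1 < 7)) else ((if false then (\b.true) else (\c.false)) true))))
step 5: [beta@1.0.1.0] (5 + (((\q.(\r.9)) (if false then (if false then false else false) else (if false then false else true))) (if true then ((let t = 9 in (\a.true)) (1 < 7)) else ((if false then (\b.true) else (\c.false)) true))))
step 6: [if@1.0.1] (5 + (((\q.(\r.9)) (if false then false else true)) (if true then ((let t = 9 in (\a.true)) (1 < 7)) else ((if false then (\b.true) else (\c.false)) true))))
step 7: [if@1.0.1] (5 + (((\q.(\r.9)) true) (if true then ((let t = 9 in (\a.true)) (1 < 7)) else ((if false then (\b.true) else (\c.false)) true))))
step 8: [beta@1.0] (5 + ((\r.9) (if true then ((let t = 9 in (\a.true)) (1 < 7)) else ((if false then (\b.true) else (\c.false)) true))))
step 9: [if@1.1] (5 + ((\r.9) ((let t = 9 in (\a.true)) (1 < 7))))
step 10: [let@1.1.0] (5 + ((\r.9) ((\a.true) (1 < 7))))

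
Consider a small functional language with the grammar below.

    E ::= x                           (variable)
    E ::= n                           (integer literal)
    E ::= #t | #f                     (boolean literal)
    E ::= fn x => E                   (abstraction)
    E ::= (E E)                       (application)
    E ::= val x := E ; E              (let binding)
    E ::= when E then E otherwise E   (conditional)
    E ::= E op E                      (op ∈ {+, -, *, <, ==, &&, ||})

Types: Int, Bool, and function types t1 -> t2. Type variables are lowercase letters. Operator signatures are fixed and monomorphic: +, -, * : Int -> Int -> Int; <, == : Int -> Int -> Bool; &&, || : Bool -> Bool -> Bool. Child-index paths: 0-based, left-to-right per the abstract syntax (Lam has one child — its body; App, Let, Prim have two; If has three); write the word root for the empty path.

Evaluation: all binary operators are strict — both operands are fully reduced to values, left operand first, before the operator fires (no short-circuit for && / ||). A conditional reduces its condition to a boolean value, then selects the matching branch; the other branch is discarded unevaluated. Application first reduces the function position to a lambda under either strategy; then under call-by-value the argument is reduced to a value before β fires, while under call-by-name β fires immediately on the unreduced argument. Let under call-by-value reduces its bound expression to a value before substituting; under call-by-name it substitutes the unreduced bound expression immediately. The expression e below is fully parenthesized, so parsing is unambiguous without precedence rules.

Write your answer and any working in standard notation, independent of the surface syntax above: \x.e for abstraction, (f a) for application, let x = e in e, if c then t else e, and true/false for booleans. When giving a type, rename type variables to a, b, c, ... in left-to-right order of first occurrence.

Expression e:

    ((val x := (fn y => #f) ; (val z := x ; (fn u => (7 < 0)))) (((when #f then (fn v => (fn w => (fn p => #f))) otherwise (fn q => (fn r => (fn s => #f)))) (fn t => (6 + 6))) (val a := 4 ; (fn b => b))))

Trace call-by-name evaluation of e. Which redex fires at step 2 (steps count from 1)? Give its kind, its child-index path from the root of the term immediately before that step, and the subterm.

Answer: let at 0 : (let z = (\y.false) in (\u.(7 < 0)))

Derivation:
step 0: ((let x = (\y.false) in (let z = x in (\u.(7 < 0)))) (((if false then (\v.(\w.(\p.false))) else (\q.(\r.(\s.false)))) (\t.(6 + 6))) (let a = 4 in (\b.b))))
step 1: [let@0] ((let z = (\y.false) in (\u.(7 < 0))) (((if false then (\v.(\w.(\p.false))) else (\q.(\r.(\s.false)))) (\t.(6 + 6))) (let a = 4 in (\b.b))))
step 2: [let@0] ((\u.(7 < 0)) (((if false then (\v.(\w.(\p.false))) else (\q.(\r.(\s.false)))) (\t.(6 + 6))) (let a = 4 in (\b.b))))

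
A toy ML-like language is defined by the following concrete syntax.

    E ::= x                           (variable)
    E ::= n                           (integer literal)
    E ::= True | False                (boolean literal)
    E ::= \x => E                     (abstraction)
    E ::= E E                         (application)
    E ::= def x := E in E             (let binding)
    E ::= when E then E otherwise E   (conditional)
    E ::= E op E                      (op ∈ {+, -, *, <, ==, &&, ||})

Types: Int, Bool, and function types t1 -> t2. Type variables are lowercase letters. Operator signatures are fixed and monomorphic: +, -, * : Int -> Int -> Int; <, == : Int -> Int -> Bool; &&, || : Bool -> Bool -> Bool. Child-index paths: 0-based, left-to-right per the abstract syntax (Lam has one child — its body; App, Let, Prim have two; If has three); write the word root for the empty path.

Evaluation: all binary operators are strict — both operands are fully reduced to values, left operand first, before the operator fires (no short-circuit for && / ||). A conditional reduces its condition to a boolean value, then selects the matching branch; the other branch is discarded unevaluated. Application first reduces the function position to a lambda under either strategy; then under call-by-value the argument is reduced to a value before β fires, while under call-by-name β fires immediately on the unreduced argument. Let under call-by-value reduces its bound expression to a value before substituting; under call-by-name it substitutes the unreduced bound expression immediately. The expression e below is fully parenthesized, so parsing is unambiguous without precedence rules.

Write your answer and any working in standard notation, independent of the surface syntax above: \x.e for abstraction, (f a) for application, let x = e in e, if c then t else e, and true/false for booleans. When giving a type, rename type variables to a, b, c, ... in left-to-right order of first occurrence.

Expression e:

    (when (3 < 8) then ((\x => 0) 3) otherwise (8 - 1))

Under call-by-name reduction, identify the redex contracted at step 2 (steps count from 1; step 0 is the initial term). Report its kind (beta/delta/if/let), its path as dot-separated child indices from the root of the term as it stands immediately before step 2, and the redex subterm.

Working:
step 0: (if (3 < 8) then ((\x.0) 3) else (8 - 1))
step 1: [delta@0] (if true then ((\x.0) 3) else (8 - 1))
step 2: [if@root] ((\x.0) 3)

Answer: if at root : (if true then ((\x.0) 3) else (8 - 1))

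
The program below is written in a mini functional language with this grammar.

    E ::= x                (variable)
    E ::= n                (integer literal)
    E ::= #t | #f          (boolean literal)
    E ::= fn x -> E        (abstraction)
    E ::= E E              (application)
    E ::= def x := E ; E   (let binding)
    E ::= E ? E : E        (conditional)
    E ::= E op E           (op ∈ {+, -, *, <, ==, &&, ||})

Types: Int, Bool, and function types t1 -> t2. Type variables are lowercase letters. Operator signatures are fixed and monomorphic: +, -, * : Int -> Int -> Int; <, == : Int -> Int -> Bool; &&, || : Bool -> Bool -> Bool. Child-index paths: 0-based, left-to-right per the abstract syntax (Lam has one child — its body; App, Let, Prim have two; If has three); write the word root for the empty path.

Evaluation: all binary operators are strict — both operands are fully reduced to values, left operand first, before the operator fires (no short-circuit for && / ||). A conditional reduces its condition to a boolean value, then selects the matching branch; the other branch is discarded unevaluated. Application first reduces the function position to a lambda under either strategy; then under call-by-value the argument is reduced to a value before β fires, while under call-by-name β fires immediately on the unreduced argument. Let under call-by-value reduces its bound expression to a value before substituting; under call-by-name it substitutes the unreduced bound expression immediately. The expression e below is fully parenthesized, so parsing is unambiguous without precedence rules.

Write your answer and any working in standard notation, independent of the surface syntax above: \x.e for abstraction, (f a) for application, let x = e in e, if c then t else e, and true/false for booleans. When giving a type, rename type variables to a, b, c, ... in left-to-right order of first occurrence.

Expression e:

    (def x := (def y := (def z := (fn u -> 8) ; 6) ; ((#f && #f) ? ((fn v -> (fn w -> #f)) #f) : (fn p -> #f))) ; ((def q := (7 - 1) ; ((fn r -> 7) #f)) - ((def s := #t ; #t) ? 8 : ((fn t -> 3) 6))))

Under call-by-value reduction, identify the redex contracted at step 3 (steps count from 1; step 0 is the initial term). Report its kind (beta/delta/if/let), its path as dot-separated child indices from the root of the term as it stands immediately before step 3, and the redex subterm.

Answer: delta at 0.0 : (false && false)

Derivation:
step 0: (let x = (let y = (let z = (\u.8) in 6) in (if (false && false) then ((\v.(\w.false)) false) else (\p.false))) in ((let q = (7 - 1) in ((\r.7) false)) - (if (let s = true in true) then 8 else ((\t.3) 6))))
step 1: [let@0.0] (let x = (let y = 6 in (if (false && false) then ((\v.(\w.false)) false) else (\p.false))) in ((let q = (7 - 1) in ((\r.7) false)) - (if (let s = true in true) then 8 else ((\t.3) 6))))
step 2: [let@0] (let x = (if (false && false) then ((\v.(\w.false)) false) else (\p.false)) in ((let q = (7 - 1) in ((\r.7) false)) - (if (let s = true in true) then 8 else ((\t.3) 6))))
step 3: [delta@0.0] (let x = (if false then ((\v.(\w.false)) false) else (\p.false)) in ((let q = (7 - 1) in ((\r.7) false)) - (if (let s = true in true) then 8 else ((\t.3) 6))))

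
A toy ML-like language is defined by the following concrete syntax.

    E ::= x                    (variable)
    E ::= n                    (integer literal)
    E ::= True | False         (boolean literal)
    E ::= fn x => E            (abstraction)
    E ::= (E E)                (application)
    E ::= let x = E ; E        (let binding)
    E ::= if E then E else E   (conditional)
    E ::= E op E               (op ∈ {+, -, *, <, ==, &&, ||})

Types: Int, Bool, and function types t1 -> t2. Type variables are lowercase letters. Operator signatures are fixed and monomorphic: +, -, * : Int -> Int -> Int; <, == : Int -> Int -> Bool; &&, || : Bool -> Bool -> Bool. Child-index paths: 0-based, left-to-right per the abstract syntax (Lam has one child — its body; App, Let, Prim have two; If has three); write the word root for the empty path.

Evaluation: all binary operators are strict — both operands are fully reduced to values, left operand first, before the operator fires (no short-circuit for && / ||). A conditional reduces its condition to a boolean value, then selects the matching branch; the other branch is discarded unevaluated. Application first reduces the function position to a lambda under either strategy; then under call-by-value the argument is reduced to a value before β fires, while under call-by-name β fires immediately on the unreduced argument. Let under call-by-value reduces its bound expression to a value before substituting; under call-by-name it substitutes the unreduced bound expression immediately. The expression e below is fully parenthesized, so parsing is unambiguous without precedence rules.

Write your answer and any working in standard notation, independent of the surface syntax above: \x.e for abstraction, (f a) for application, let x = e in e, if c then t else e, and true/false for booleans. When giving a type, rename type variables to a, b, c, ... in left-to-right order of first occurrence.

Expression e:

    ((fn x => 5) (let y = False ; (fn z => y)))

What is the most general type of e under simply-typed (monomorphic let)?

Answer: Int

Trace:
\x._ : a -> Int
let y : Bool
y : Bool
\z._ : b -> Bool
  unify a -> Int ~ (b -> Bool) -> c
  unify a ~ b -> Bool
  unify Int ~ c
_ _ : Int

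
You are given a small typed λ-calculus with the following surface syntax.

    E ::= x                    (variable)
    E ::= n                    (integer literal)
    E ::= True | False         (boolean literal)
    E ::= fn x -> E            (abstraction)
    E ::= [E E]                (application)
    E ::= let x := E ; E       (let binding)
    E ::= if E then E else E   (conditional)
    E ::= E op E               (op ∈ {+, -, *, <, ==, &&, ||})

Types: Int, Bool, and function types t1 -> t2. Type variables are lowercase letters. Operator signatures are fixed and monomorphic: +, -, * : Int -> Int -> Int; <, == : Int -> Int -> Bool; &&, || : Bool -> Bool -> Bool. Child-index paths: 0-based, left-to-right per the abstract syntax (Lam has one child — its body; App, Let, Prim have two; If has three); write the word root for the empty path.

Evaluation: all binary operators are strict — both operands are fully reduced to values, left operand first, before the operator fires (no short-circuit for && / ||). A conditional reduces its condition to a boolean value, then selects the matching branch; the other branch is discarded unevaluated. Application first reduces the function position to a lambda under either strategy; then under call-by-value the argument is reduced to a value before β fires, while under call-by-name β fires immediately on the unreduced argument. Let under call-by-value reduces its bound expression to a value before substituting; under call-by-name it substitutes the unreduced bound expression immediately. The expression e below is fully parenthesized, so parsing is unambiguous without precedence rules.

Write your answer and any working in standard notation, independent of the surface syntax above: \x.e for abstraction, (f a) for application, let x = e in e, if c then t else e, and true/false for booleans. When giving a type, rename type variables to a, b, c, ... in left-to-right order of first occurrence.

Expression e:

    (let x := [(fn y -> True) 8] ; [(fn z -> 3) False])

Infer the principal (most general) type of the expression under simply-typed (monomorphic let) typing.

Trace:
\y._ : a -> Bool
  unify a -> Bool ~ Int -> b
  unify a ~ Int
  unify Bool ~ b
_ _ : Bool
let x : Bool
\z._ : c -> Int
  unify c -> Int ~ Bool -> d
  unify c ~ Bool
  unify Int ~ d
_ _ : Int

Answer: Int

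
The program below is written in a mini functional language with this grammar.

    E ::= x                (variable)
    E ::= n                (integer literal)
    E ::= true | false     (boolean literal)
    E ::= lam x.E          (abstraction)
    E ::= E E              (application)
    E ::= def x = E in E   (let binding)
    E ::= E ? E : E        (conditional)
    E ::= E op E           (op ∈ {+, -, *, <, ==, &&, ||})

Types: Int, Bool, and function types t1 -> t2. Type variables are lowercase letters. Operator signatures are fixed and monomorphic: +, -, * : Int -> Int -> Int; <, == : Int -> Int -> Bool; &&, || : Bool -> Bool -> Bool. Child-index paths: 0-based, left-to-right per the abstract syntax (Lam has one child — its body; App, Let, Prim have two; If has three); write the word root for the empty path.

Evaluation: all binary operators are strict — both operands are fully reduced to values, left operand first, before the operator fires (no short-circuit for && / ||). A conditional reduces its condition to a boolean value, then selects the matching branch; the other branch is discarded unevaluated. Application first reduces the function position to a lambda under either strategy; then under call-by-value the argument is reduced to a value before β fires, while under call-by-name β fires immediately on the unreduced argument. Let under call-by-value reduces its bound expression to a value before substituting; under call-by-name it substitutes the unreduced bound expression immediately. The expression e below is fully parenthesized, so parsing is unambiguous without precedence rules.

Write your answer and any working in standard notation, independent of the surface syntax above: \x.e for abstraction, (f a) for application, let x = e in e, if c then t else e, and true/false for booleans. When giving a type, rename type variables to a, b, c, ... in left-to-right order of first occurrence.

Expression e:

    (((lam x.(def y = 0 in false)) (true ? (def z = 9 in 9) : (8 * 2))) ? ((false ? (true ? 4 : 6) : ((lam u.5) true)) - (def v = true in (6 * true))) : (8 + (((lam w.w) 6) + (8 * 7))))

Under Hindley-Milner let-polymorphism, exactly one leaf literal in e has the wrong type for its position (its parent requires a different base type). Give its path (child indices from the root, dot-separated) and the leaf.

Trace:
let y : Int
\x._ : a -> Bool
  unify Bool ~ Bool
let z : Int
  unify Int ~ Int
  unify Int ~ Int
  unify Int ~ Int
  unify a -> Bool ~ Int -> b
  unify a ~ Int
  unify Bool ~ b
_ _ : Bool
  unify Bool ~ Bool
  unify Bool ~ Bool
  unify Bool ~ Bool
  unify Int ~ Int
\u._ : c -> Int
  unify c -> Int ~ Bool -> d
  unify c ~ Bool
  unify Int ~ d
_ _ : Int
  unify Int ~ Int
  unify Int ~ Int
let v : Bool
  unify Int ~ Int
  unify Bool ~ Int
  FAIL: mismatch Bool ~ Int

Answer: 1.1.1.1 : true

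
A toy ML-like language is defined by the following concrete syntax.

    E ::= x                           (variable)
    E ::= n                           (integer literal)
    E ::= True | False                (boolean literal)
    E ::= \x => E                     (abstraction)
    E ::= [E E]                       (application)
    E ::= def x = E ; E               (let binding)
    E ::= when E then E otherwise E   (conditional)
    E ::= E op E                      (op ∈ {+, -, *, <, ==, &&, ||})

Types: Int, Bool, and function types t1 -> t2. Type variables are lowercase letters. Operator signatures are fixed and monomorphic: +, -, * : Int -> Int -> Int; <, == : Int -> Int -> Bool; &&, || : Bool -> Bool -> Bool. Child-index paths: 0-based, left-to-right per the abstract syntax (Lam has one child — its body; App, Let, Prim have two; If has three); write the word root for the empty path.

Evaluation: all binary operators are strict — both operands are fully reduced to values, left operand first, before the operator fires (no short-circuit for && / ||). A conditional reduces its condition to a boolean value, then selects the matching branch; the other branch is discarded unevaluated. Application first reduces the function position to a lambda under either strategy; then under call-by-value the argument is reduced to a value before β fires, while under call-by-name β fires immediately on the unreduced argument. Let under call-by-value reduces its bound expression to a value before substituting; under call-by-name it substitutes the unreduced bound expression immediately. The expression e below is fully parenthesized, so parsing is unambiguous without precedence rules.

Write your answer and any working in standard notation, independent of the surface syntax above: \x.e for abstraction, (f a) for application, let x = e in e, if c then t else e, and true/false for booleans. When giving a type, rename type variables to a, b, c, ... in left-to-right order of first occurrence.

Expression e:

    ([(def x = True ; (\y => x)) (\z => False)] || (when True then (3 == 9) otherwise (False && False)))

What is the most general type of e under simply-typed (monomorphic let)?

Trace:
let x : Bool
x : Bool
\y._ : a -> Bool
\z._ : b -> Bool
  unify a -> Bool ~ (b -> Bool) -> c
  unify a ~ b -> Bool
  unify Bool ~ c
_ _ : Bool
  unify Bool ~ Bool
  unify Bool ~ Bool
  unify Int ~ Int
  unify Int ~ Int
  unify Bool ~ Bool
  unify Bool ~ Bool
  unify Bool ~ Bool
  unify Bool ~ Bool

Answer: Bool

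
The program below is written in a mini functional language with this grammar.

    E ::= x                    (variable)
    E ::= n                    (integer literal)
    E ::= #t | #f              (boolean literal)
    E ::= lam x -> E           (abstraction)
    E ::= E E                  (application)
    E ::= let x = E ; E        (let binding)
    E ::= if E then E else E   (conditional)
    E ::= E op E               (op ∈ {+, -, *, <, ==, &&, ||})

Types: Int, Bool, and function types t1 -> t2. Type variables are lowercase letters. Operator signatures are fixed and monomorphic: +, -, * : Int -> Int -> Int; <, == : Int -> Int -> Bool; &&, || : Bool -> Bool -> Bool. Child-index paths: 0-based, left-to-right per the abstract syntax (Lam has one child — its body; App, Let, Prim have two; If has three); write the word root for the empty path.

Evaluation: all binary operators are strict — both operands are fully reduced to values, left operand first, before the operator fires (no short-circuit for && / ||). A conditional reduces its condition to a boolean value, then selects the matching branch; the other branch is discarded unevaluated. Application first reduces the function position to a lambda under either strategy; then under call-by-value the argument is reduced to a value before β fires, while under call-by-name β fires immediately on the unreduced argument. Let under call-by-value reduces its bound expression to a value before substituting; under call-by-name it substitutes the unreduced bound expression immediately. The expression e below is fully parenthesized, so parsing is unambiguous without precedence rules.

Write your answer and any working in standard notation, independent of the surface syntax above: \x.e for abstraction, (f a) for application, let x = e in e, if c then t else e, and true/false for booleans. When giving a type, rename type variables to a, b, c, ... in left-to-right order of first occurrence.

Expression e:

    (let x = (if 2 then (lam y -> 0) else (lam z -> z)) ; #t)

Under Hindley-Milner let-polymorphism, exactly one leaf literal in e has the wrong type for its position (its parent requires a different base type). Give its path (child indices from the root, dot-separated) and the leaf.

Derivation:
  unify Int ~ Bool
  FAIL: mismatch Int ~ Bool

Answer: 0.0 : 2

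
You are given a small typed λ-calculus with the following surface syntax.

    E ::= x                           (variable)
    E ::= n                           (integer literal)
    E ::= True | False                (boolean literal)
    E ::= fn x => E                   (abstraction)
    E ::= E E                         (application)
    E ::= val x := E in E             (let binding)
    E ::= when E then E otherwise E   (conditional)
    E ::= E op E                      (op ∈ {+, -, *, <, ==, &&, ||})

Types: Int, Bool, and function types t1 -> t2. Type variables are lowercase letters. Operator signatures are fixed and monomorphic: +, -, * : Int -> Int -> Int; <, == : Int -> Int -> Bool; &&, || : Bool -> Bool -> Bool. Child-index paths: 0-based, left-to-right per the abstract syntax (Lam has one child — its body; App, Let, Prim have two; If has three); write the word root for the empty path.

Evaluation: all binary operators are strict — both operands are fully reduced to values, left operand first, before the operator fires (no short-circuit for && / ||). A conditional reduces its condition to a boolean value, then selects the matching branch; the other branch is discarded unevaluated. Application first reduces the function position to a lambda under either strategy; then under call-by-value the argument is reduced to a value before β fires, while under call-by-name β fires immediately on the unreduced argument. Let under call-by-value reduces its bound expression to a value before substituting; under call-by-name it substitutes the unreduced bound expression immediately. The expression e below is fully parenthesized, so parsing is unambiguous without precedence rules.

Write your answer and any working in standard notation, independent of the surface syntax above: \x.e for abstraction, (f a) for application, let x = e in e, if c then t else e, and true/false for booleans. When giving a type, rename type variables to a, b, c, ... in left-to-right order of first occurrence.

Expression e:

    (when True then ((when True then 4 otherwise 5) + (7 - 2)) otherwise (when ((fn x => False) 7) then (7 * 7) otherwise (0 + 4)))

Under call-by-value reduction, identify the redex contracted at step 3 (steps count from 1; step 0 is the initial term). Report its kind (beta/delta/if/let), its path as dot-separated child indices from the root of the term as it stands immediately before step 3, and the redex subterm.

Trace:
step 0: (if true then ((if true then 4 else 5) + (7 - 2)) else (if ((\x.false) 7) then (7 * 7) else (0 + 4)))
step 1: [if@root] ((if true then 4 else 5) + (7 - 2))
step 2: [if@0] (4 + (7 - 2))
step 3: [delta@1] (4 + 5)

Answer: delta at 1 : (7 - 2)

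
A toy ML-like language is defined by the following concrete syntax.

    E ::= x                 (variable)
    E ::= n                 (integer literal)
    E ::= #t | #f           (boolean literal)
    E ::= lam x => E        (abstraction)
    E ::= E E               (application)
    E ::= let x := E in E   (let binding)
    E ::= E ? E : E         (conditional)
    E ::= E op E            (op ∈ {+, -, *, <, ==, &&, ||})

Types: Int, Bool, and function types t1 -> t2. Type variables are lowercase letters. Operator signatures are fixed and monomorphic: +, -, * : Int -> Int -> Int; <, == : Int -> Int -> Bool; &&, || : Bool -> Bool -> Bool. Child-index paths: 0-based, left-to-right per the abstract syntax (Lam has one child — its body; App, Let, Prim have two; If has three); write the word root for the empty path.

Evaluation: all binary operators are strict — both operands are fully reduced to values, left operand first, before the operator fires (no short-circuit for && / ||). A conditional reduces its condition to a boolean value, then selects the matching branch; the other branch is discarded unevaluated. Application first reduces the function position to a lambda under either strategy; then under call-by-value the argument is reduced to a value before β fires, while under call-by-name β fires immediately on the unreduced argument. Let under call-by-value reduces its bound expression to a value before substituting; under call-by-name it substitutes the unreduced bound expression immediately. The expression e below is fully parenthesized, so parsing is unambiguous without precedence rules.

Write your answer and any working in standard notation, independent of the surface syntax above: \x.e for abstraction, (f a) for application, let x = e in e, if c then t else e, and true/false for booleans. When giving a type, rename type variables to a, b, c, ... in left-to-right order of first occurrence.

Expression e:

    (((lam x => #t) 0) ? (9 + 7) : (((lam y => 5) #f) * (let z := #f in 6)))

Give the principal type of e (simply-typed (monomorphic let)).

Answer: Int

Trace:
\x._ : a -> Bool
  unify a -> Bool ~ Int -> b
  unify a ~ Int
  unify Bool ~ b
_ _ : Bool
  unify Bool ~ Bool
  unify Int ~ Int
  unify Int ~ Int
\y._ : c -> Int
  unify c -> Int ~ Bool -> d
  unify c ~ Bool
  unify Int ~ d
_ _ : Int
  unify Int ~ Int
let z : Bool
  unify Int ~ Int
  unify Int ~ Int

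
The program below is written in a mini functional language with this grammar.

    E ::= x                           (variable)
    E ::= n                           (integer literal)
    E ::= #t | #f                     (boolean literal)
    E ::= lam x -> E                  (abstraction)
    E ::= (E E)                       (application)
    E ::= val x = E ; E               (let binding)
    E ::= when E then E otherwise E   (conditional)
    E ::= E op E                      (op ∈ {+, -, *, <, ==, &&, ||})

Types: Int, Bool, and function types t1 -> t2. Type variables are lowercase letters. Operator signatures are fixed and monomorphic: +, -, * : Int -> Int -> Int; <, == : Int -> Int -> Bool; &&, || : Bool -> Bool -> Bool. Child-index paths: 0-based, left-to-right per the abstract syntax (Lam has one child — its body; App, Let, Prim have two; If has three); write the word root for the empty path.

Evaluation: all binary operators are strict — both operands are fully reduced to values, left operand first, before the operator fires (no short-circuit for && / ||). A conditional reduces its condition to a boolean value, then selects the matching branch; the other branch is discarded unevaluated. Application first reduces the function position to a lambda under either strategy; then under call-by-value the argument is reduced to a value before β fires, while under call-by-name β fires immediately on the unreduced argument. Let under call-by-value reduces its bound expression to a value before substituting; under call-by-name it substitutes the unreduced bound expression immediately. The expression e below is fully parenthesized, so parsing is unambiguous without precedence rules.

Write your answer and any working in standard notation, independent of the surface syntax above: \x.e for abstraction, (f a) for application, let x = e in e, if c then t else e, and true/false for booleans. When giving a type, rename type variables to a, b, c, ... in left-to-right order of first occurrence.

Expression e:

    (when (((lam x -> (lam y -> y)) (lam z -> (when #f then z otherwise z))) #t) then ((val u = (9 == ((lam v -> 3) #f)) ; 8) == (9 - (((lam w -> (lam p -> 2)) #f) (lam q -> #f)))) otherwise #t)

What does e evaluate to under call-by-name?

Trace:
step 0: (if (((\x.(\y.y)) (\z.(if false then z else z))) true) then ((let u = (9 == ((\v.3) false)) in 8) == (9 - (((\w.(\p.2)) false) (\q.false)))) else true)
step 1: [beta@0.0] (if ((\y.y) true) then ((let u = (9 == ((\v.3) false)) in 8) == (9 - (((\w.(\p.2)) false) (\q.false)))) else true)
step 2: [beta@0] (if true then ((let u = (9 == ((\v.3) false)) in 8) == (9 - (((\w.(\p.2)) false) (\q.false)))) else true)
step 3: [if@root] ((let u = (9 == ((\v.3) false)) in 8) == (9 - (((\w.(\p.2)) false) (\q.false))))
step 4: [let@0] (8 == (9 - (((\w.(\p.2)) false) (\q.false))))
step 5: [beta@1.1.0] (8 == (9 - ((\p.2) (\q.false))))
step 6: [beta@1.1] (8 == (9 - 2))
step 7: [delta@1] (8 == 7)
step 8: [delta@root] false

Answer: false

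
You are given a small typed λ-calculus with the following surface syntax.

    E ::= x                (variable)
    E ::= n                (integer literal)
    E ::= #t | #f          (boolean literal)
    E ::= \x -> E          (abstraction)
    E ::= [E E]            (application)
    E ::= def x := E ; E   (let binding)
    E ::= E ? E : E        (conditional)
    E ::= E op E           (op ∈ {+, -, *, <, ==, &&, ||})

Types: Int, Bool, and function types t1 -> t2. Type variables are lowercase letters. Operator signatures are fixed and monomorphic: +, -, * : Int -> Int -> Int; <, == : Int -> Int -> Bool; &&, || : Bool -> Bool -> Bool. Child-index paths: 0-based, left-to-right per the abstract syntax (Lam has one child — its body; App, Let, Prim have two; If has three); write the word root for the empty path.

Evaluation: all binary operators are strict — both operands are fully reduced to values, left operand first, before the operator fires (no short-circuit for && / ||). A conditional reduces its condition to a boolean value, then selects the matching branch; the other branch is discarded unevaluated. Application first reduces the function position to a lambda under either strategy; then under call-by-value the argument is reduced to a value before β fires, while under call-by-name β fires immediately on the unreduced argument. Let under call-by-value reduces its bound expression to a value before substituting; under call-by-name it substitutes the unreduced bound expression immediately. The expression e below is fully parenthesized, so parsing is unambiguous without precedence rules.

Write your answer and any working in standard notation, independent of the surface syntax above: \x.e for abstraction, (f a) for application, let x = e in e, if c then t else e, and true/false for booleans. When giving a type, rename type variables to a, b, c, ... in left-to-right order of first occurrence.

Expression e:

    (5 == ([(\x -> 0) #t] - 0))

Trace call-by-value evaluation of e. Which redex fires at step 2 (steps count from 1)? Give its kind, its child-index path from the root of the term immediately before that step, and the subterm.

Answer: delta at 1 : (0 - 0)

Trace:
step 0: (5 == (((\x.0) true) - 0))
step 1: [beta@1.0] (5 == (0 - 0))
step 2: [delta@1] (5 == 0)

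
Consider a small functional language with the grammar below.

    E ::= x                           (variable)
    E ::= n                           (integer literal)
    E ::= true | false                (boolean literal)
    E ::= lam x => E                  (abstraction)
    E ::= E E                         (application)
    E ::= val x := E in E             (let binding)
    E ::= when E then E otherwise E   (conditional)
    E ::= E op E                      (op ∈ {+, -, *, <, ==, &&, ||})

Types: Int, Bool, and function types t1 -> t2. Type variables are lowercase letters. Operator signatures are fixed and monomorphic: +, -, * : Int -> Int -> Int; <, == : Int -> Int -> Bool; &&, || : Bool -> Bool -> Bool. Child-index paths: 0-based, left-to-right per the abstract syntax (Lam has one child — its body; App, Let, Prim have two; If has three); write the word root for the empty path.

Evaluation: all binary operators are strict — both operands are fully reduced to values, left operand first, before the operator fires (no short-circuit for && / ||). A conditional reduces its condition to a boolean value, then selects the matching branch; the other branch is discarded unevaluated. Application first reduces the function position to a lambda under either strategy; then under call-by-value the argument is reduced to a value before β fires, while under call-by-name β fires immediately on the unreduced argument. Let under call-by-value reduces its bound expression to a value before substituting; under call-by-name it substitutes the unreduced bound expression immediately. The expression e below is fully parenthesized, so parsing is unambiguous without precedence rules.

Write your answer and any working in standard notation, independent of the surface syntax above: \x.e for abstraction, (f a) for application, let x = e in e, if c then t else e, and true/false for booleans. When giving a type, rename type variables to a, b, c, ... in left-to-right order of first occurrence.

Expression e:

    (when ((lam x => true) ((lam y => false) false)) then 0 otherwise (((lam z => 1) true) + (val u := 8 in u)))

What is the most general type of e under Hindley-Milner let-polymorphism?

Working:
\x._ : a -> Bool
\y._ : b -> Bool
  unify b -> Bool ~ Bool -> c
  unify b ~ Bool
  unify Bool ~ c
_ _ : Bool
  unify a -> Bool ~ Bool -> d
  unify a ~ Bool
  unify Bool ~ d
_ _ : Bool
  unify Bool ~ Bool
\z._ : e -> Int
  unify e -> Int ~ Bool -> f
  unify e ~ Bool
  unify Int ~ f
_ _ : Int
  unify Int ~ Int
let u : Int
u : Int
  unify Int ~ Int
  unify Int ~ Int

Answer: Int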